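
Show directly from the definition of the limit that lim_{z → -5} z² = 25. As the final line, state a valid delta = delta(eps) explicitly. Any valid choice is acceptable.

Let eps > 0. We seek delta > 0 with 0 < |z + 5| < delta ⇒ |z² − 25| < eps.
Factor: z² − 25 = (z + 5)(z - 5), so |z² − 25| = |z + 5|·|z - 5|.
Restrict delta ≤ 1. Then |z + 5| < 1 gives |z| < 6, so by the triangle inequality |z - 5| ≤ 6 + 5 = 11.
Hence |z² − 25| ≤ 11|z + 5|, which is < eps once |z + 5| < eps/11.
Take delta = min(1, eps/11). If 0 < |z + 5| < delta then both bounds hold and |z² − 25| ≤ 11|z + 5| < 11·(eps/11) = eps.

delta = min(1, eps/11)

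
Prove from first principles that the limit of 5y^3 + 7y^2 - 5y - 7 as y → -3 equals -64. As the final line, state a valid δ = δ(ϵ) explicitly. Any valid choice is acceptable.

Let ϵ > 0. We want δ > 0 such that 0 < |y + 3| < δ implies |(5y^3 + 7y^2 - 5y - 7) + 64| < ϵ.
(5y^3 + 7y^2 - 5y - 7) + 64 = 5y^3 + 7y^2 - 5y + 57 = (y + 3)(5y^2 - 8y + 19).
So |(5y^3 + 7y^2 - 5y - 7) + 64| = |y + 3|·|5y^2 - 8y + 19|.
Require δ ≤ 1. Then |y + 3| < 1 gives |y| < 4, and by the triangle inequality |5y^2 - 8y + 19| ≤ 5·4^2 + 8·4 + 19 = 131.
Hence |(5y^3 + 7y^2 - 5y - 7) + 64| ≤ 131|y + 3| < ϵ provided |y + 3| < ϵ/131.
Choosing δ = min(1, ϵ/131) ensures both conditions, hence |(5y^3 + 7y^2 - 5y - 7) + 64| < ϵ.

δ = min(1, ϵ/131)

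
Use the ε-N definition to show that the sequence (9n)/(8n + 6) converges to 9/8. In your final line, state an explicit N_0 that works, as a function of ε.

Suppose ε > 0. For n ≥ 1, |(9n)/(8n + 6) − (9/8)| = |-54|/(8(8n + 6)) = 54/(8(8n + 6)).
Since 8n + 6 ≥ 8n for n ≥ 1, this is ≤ 54/(8·8n) = (27/32)/n.
So |(9n)/(8n + 6) − (9/8)| < ε whenever n > (27/32)/ε.
Take N_0 = (27/32)/ε. If n > N_0 then |(9n)/(8n + 6) − (9/8)| ≤ (27/32)/n < ε.

N_0 = (27/32)/ε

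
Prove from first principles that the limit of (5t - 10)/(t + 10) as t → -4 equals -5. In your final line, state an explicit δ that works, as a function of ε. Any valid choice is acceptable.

Let ε > 0. We want δ > 0 with 0 < |t + 4| < δ ⇒ |(5t - 10)/(t + 10) + 5| < ε.
Combining over a common denominator, (5t - 10)/(t + 10) + 5 = [(5t - 10)·6 − (-30)·(t + 10)] / [6·(t + 10)] = 60(t + 4) / (6(t + 10)).
So |(5t - 10)/(t + 10) + 5| = 60|t + 4| / (6·|t + 10|).
Require δ ≤ 3, so |t + 10| ≥ |6| − |t + 4| > 6 − 3 = 3.
Hence |(5t - 10)/(t + 10) + 5| < 60|t + 4|/(6·3) = (10/3)|t + 4|, which is < ε once |t + 4| < (3/10)ε.
Take δ = min(3, (3/10)ε). Then 0 < |t + 4| < δ forces both bounds, so |(5t - 10)/(t + 10) + 5| < ε.

δ = min(3, (3/10)ε)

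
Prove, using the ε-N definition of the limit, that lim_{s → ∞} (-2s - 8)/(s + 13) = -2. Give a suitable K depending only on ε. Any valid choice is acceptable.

K = 18/ε

Let ε > 0 be given. We seek K > 0 such that s > K implies |(-2s - 8)/(s + 13) + 2| < ε.
(-2s - 8)/(s + 13) + 2 = ((-2s - 8) − (-2)(s + 13)) / ((s + 13)) = 18/((s + 13)).
For s > 0 we have s + 13 > s, so |(-2s - 8)/(s + 13) + 2| = 18/((s + 13)) < 18/(s) = 18/s.
Thus |(-2s - 8)/(s + 13) + 2| < ε whenever s > 18/ε.
Take K = 18/ε. If s > K then |(-2s - 8)/(s + 13) + 2| < 18/s < ε.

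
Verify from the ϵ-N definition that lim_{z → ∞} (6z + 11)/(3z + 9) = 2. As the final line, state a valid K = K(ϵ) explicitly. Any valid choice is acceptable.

Fix ϵ > 0. We seek K > 0 such that z > K implies |(6z + 11)/(3z + 9) − 2| < ϵ.
(6z + 11)/(3z + 9) − 2 = (3(6z + 11) − 6(3z + 9)) / (3(3z + 9)) = -21/(3(3z + 9)).
For z > 0 we have 3z + 9 > 3z, so |(6z + 11)/(3z + 9) − 2| = 21/(3(3z + 9)) < 21/(3·3z) = (7/3)/z.
Thus |(6z + 11)/(3z + 9) − 2| < ϵ whenever z > (7/3)/ϵ.
Take K = (7/3)/ϵ. If z > K then |(6z + 11)/(3z + 9) − 2| < (7/3)/z < ϵ.

K = (7/3)/ϵ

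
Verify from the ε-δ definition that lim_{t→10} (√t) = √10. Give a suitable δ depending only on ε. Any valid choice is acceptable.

Fix ε > 0. We want δ > 0 such that 0 < |t − 10| < δ implies |√t − √10| < ε.
Multiplying by the conjugate, |√t − √10| = |t − 10|/(√t + √10).
Restrict δ ≤ 10 so that |t − 10| < 10 forces t > 0, and then √t + √10 > √10.
Hence |√t − √10| < |t − 10|/√10, which is < ε once |t − 10| < √10·ε.
Take δ = min(10, √10·ε). If 0 < |t − 10| < δ then t > 0 and |√t − √10| < |t − 10|/√10 < ε.

δ = min(10, √10·ε)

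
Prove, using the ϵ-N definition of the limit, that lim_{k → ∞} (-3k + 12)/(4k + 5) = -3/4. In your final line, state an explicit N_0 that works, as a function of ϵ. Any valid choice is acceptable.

N_0 = (63/16)/ϵ

Suppose ϵ > 0. For k ≥ 1, |(-3k + 12)/(4k + 5) + 3/4| = |63|/(4(4k + 5)) = 63/(4(4k + 5)).
Since 4k + 5 ≥ 4k for k ≥ 1, this is ≤ 63/(4·4k) = (63/16)/k.
So |(-3k + 12)/(4k + 5) + 3/4| < ϵ whenever k > (63/16)/ϵ.
Take N_0 = (63/16)/ϵ. If k > N_0 then |(-3k + 12)/(4k + 5) + 3/4| ≤ (63/16)/k < ϵ.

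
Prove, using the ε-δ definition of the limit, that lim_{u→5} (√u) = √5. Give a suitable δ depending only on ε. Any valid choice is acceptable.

Fix ε > 0. We want δ > 0 such that 0 < |u − 5| < δ implies |√u − √5| < ε.
Rationalise: √u − √5 = (u − 5)/(√u + √5), so |√u − √5| = |u − 5|/(√u + √5).
Restrict δ ≤ 5 so that |u − 5| < 5 forces u > 0, and then √u + √5 > √5.
Hence |√u − √5| < |u − 5|/√5, which is < ε once |u − 5| < √5·ε.
Take δ = min(5, √5·ε). If 0 < |u − 5| < δ then u > 0 and |√u − √5| < |u − 5|/√5 < ε.

δ = min(5, √5·ε)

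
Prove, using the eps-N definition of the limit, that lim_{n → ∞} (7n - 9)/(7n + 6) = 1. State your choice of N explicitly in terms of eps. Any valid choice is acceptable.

Suppose eps > 0. For n ≥ 1, |(7n - 9)/(7n + 6) − 1| = |-105|/(7(7n + 6)) = 105/(7(7n + 6)).
Since 7n + 6 ≥ 7n for n ≥ 1, this is ≤ 105/(7·7n) = (15/7)/n.
So |(7n - 9)/(7n + 6) − 1| < eps whenever n > (15/7)/eps.
Take N = (15/7)/eps. If n > N then |(7n - 9)/(7n + 6) − 1| ≤ (15/7)/n < eps.

N = (15/7)/eps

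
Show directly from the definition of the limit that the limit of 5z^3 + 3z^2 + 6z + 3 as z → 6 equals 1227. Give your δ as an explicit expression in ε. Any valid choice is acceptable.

δ = min(1, ε/680)

Suppose ε > 0. We want δ > 0 such that 0 < |z − 6| < δ implies |(5z^3 + 3z^2 + 6z + 3) − 1227| < ε.
(5z^3 + 3z^2 + 6z + 3) − 1227 = 5z^3 + 3z^2 + 6z - 1224 = (z − 6)(5z^2 + 33z + 204).
So |(5z^3 + 3z^2 + 6z + 3) − 1227| = |z − 6|·|5z^2 + 33z + 204|.
Assume first that |z − 6| < 1, so |z| < 7. Then |5z^2 + 33z + 204| ≤ 5·7^2 + 33·7 + 204 = 680.
Hence |(5z^3 + 3z^2 + 6z + 3) − 1227| ≤ 680|z − 6| < ε provided |z − 6| < ε/680.
Choosing δ = min(1, ε/680) ensures both conditions, hence |(5z^3 + 3z^2 + 6z + 3) − 1227| < ε.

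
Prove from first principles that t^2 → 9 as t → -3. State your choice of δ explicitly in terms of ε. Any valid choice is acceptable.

Fix ε > 0. We seek δ > 0 with 0 < |t + 3| < δ ⇒ |t^2 − 9| < ε.
Factor: t^2 − 9 = (t + 3)(t - 3), so |t^2 − 9| = |t + 3|·|t - 3|.
Restrict δ ≤ 1. Then |t + 3| < 1 gives |t| < 4, so by the triangle inequality |t - 3| ≤ 4 + 3 = 7.
Hence |t^2 − 9| ≤ 7|t + 3|, which is < ε once |t + 3| < ε/7.
Take δ = min(1, ε/7). If 0 < |t + 3| < δ then both bounds hold and |t^2 − 9| ≤ 7|t + 3| < 7·(ε/7) = ε.

δ = min(1, ε/7)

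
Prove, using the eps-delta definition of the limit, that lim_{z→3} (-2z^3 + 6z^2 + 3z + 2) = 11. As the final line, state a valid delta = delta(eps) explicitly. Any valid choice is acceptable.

delta = min(1, eps/35)

Fix eps > 0. We want delta > 0 such that 0 < |z − 3| < delta implies |(-2z^3 + 6z^2 + 3z + 2) − 11| < eps.
(-2z^3 + 6z^2 + 3z + 2) − 11 = -2z^3 + 6z^2 + 3z - 9 = (z − 3)(-2z^2 + 3).
So |(-2z^3 + 6z^2 + 3z + 2) − 11| = |z − 3|·|-2z^2 + 3|.
Assume first that |z − 3| < 1, so |z| < 4. Then |-2z^2 + 3| ≤ 2·4^2 + 3 = 35.
Hence |(-2z^3 + 6z^2 + 3z + 2) − 11| ≤ 35|z − 3| < eps provided |z − 3| < eps/35.
Choosing delta = min(1, eps/35) ensures both conditions, hence |(-2z^3 + 6z^2 + 3z + 2) − 11| < eps.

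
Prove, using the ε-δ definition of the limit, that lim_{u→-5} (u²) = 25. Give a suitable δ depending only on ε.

Let ε > 0 be given. We seek δ > 0 with 0 < |u + 5| < δ ⇒ |u² − 25| < ε.
Factor: u² − 25 = (u + 5)(u - 5), so |u² − 25| = |u + 5|·|u - 5|.
Impose δ ≤ 2 so that |u| < 7; then |u - 5| ≤ 12.
Hence |u² − 25| ≤ 12|u + 5|, which is < ε once |u + 5| < ε/12.
Take δ = min(2, ε/12). If 0 < |u + 5| < δ then both bounds hold and |u² − 25| ≤ 12|u + 5| < 12·(ε/12) = ε.

δ = min(2, ε/12)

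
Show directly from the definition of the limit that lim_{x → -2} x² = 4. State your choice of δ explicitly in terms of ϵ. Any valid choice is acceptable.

Suppose ϵ > 0. We seek δ > 0 with 0 < |x + 2| < δ ⇒ |x² − 4| < ϵ.
Factor: x² − 4 = (x + 2)(x - 2), so |x² − 4| = |x + 2|·|x - 2|.
Impose δ ≤ 2 so that |x| < 4; then |x - 2| ≤ 6.
Hence |x² − 4| ≤ 6|x + 2|, which is < ϵ once |x + 2| < ϵ/6.
Take δ = min(2, ϵ/6). If 0 < |x + 2| < δ then both bounds hold and |x² − 4| ≤ 6|x + 2| < 6·(ϵ/6) = ϵ.

δ = min(2, ϵ/6)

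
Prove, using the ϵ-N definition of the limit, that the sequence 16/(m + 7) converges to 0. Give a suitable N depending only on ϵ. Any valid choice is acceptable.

N = 16/ϵ

Fix ϵ > 0. For m ≥ 1, |16/(m + 7) − 0| = 16/(m + 7) ≤ 16/m.
We need 16/m < ϵ, i.e. m > 16/ϵ.
Take N = 16/ϵ. If m > N then |16/(m + 7)| ≤ 16/m < ϵ.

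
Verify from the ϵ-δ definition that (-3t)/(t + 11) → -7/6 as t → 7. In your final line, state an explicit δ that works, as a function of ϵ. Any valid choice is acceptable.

Let ϵ > 0 be given. We want δ > 0 with 0 < |t − 7| < δ ⇒ |(-3t)/(t + 11) + 7/6| < ϵ.
Combining over a common denominator, (-3t)/(t + 11) + 7/6 = [(-3t)·18 − (-21)·(t + 11)] / [18·(t + 11)] = -33(t − 7) / (18(t + 11)).
So |(-3t)/(t + 11) + 7/6| = 33|t − 7| / (18·|t + 11|).
Restrict δ ≤ 9. Then |t − 7| < 9 gives |t + 11| = |(t − 7) + 18| ≥ 18 − 9 = 9.
Hence |(-3t)/(t + 11) + 7/6| < 33|t − 7|/(18·9) = (11/54)|t − 7|, which is < ϵ once |t − 7| < (54/11)ϵ.
Take δ = min(9, (54/11)ϵ). Then 0 < |t − 7| < δ forces both bounds, so |(-3t)/(t + 11) + 7/6| < ϵ.

δ = min(9, (54/11)ϵ)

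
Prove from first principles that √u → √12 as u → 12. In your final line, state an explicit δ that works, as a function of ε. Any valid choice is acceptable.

Let ε > 0 be given. We want δ > 0 such that 0 < |u − 12| < δ implies |√u − √12| < ε.
Multiplying by the conjugate, |√u − √12| = |u − 12|/(√u + √12).
Restrict δ ≤ 12 so that |u − 12| < 12 forces u > 0, and then √u + √12 > √12.
Hence |√u − √12| < |u − 12|/√12, which is < ε once |u − 12| < √12·ε.
Take δ = min(12, √12·ε). If 0 < |u − 12| < δ then u > 0 and |√u − √12| < |u − 12|/√12 < ε.

δ = min(12, √12·ε)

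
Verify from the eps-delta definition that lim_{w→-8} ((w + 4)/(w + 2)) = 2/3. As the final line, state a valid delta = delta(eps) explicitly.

Let eps > 0 be given. We want delta > 0 with 0 < |w + 8| < delta ⇒ |(w + 4)/(w + 2) − (2/3)| < eps.
Combining over a common denominator, (w + 4)/(w + 2) − (2/3) = [(w + 4)·(-6) − (-4)·(w + 2)] / [(-6)·(w + 2)] = -2(w + 8) / ((-6)(w + 2)).
So |(w + 4)/(w + 2) − (2/3)| = 2|w + 8| / (6·|w + 2|).
Restrict delta ≤ 3. Then |w + 8| < 3 gives |w + 2| = |(w + 8) + (-6)| ≥ 6 − 3 = 3.
Hence |(w + 4)/(w + 2) − (2/3)| < 2|w + 8|/(6·3) = (1/9)|w + 8|, which is < eps once |w + 8| < 9eps.
Take delta = min(3, 9eps). Then 0 < |w + 8| < delta forces both bounds, so |(w + 4)/(w + 2) − (2/3)| < eps.

delta = min(3, 9eps)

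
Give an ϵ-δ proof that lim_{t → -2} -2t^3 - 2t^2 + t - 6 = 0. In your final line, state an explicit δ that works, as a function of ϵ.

δ = min(1, ϵ/27)

Fix ϵ > 0. We want δ > 0 such that 0 < |t + 2| < δ implies |(-2t^3 - 2t^2 + t - 6)| < ϵ.
(-2t^3 - 2t^2 + t - 6) = -2t^3 - 2t^2 + t - 6 = (t + 2)(-2t^2 + 2t - 3).
So |(-2t^3 - 2t^2 + t - 6)| = |t + 2|·|-2t^2 + 2t - 3|.
Assume first that |t + 2| < 1, so |t| < 3. Then |-2t^2 + 2t - 3| ≤ 2·3^2 + 2·3 + 3 = 27.
Hence |(-2t^3 - 2t^2 + t - 6)| ≤ 27|t + 2| < ϵ provided |t + 2| < ϵ/27.
Take δ = min(1, ϵ/27). Then 0 < |t + 2| < δ gives both |t + 2| < 1 and |t + 2| < ϵ/27, so |(-2t^3 - 2t^2 + t - 6)| < ϵ.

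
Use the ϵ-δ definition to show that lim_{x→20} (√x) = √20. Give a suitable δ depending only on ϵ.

Fix ϵ > 0. We want δ > 0 such that 0 < |x − 20| < δ implies |√x − √20| < ϵ.
Rationalise: √x − √20 = (x − 20)/(√x + √20), so |√x − √20| = |x − 20|/(√x + √20).
Restrict δ ≤ 20 so that |x − 20| < 20 forces x > 0, and then √x + √20 > √20.
Hence |√x − √20| < |x − 20|/√20, which is < ϵ once |x − 20| < √20·ϵ.
Take δ = min(20, √20·ϵ). If 0 < |x − 20| < δ then x > 0 and |√x − √20| < |x − 20|/√20 < ϵ.

δ = min(20, √20·ϵ)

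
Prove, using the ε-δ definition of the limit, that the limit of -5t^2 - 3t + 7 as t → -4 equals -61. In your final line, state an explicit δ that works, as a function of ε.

Let ε > 0. We want δ > 0 such that 0 < |t + 4| < δ implies |(-5t^2 - 3t + 7) + 61| < ε.
(-5t^2 - 3t + 7) + 61 = -5t^2 - 3t + 68 = (t + 4)(-5t + 17).
So |(-5t^2 - 3t + 7) + 61| = |t + 4|·|-5t + 17|.
Require δ ≤ 1. Then |t + 4| < 1 gives |t| < 5, and by the triangle inequality |-5t + 17| ≤ 5·5 + 17 = 42.
Hence |(-5t^2 - 3t + 7) + 61| ≤ 42|t + 4| < ε provided |t + 4| < ε/42.
Choosing δ = min(1, ε/42) ensures both conditions, hence |(-5t^2 - 3t + 7) + 61| < ε.

δ = min(1, ε/42)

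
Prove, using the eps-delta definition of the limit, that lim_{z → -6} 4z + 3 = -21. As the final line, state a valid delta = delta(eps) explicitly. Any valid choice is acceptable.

delta = eps/4

Let eps > 0. We need delta > 0 so that 0 < |z + 6| < delta implies |(4z + 3) + 21| < eps.
Since (4z + 3) + 21 = 4(z + 6), we have |(4z + 3) + 21| = 4|z + 6|.
So 4|z + 6| < eps exactly when |z + 6| < eps/4.
Choosing delta = eps/4 gives |(4z + 3) + 21| = 4|z + 6| < eps whenever |z + 6| < delta.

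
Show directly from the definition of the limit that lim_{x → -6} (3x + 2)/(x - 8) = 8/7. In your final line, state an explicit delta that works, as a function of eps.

delta = min(7, (49/13)eps)

Let eps > 0. We want delta > 0 with 0 < |x + 6| < delta ⇒ |(3x + 2)/(x - 8) − (8/7)| < eps.
Combining over a common denominator, (3x + 2)/(x - 8) − (8/7) = [(3x + 2)·(-14) − (-16)·(x - 8)] / [(-14)·(x - 8)] = -26(x + 6) / ((-14)(x - 8)).
So |(3x + 2)/(x - 8) − (8/7)| = 26|x + 6| / (14·|x − 8|).
Restrict delta ≤ 7. Then |x + 6| < 7 gives |x − 8| = |(x + 6) + (-14)| ≥ 14 − 7 = 7.
Hence |(3x + 2)/(x - 8) − (8/7)| < 26|x + 6|/(14·7) = (13/49)|x + 6|, which is < eps once |x + 6| < (49/13)eps.
Take delta = min(7, (49/13)eps). Then 0 < |x + 6| < delta forces both bounds, so |(3x + 2)/(x - 8) − (8/7)| < eps.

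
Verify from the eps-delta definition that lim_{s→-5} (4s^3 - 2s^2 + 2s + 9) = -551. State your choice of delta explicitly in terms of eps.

delta = min(1, eps/388)

Let eps > 0. We want delta > 0 such that 0 < |s + 5| < delta implies |(4s^3 - 2s^2 + 2s + 9) + 551| < eps.
(4s^3 - 2s^2 + 2s + 9) + 551 = 4s^3 - 2s^2 + 2s + 560 = (s + 5)(4s^2 - 22s + 112).
So |(4s^3 - 2s^2 + 2s + 9) + 551| = |s + 5|·|4s^2 - 22s + 112|.
Require delta ≤ 1. Then |s + 5| < 1 gives |s| < 6, and by the triangle inequality |4s^2 - 22s + 112| ≤ 4·6^2 + 22·6 + 112 = 388.
Hence |(4s^3 - 2s^2 + 2s + 9) + 551| ≤ 388|s + 5| < eps provided |s + 5| < eps/388.
Take delta = min(1, eps/388). Then 0 < |s + 5| < delta gives both |s + 5| < 1 and |s + 5| < eps/388, so |(4s^3 - 2s^2 + 2s + 9) + 551| < eps.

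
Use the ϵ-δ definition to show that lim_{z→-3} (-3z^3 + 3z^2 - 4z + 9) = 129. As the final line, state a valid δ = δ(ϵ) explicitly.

Let ϵ > 0. We want δ > 0 such that 0 < |z + 3| < δ implies |(-3z^3 + 3z^2 - 4z + 9) − 129| < ϵ.
(-3z^3 + 3z^2 - 4z + 9) − 129 = -3z^3 + 3z^2 - 4z - 120 = (z + 3)(-3z^2 + 12z - 40).
So |(-3z^3 + 3z^2 - 4z + 9) − 129| = |z + 3|·|-3z^2 + 12z - 40|.
Assume first that |z + 3| < 2, so |z| < 5. Then |-3z^2 + 12z - 40| ≤ 3·5^2 + 12·5 + 40 = 175.
Hence |(-3z^3 + 3z^2 - 4z + 9) − 129| ≤ 175|z + 3| < ϵ provided |z + 3| < ϵ/175.
Take δ = min(2, ϵ/175). Then 0 < |z + 3| < δ gives both |z + 3| < 2 and |z + 3| < ϵ/175, so |(-3z^3 + 3z^2 - 4z + 9) − 129| < ϵ.

δ = min(2, ϵ/175)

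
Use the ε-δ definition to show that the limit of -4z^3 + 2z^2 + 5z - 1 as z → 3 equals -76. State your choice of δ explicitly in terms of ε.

δ = min(1, ε/129)

Suppose ε > 0. We want δ > 0 such that 0 < |z − 3| < δ implies |(-4z^3 + 2z^2 + 5z - 1) + 76| < ε.
(-4z^3 + 2z^2 + 5z - 1) + 76 = -4z^3 + 2z^2 + 5z + 75 = (z − 3)(-4z^2 - 10z - 25).
So |(-4z^3 + 2z^2 + 5z - 1) + 76| = |z − 3|·|-4z^2 - 10z - 25|.
Require δ ≤ 1. Then |z − 3| < 1 gives |z| < 4, and by the triangle inequality |-4z^2 - 10z - 25| ≤ 4·4^2 + 10·4 + 25 = 129.
Hence |(-4z^3 + 2z^2 + 5z - 1) + 76| ≤ 129|z − 3| < ε provided |z − 3| < ε/129.
Take δ = min(1, ε/129). Then 0 < |z − 3| < δ gives both |z − 3| < 1 and |z − 3| < ε/129, so |(-4z^3 + 2z^2 + 5z - 1) + 76| < ε.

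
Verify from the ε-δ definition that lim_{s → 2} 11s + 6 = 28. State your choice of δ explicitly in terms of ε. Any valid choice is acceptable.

Let ε > 0. We need δ > 0 so that 0 < |s − 2| < δ implies |(11s + 6) − 28| < ε.
|(11s + 6) − 28| = |11s - 22| = 11|s − 2|.
So 11|s − 2| < ε exactly when |s − 2| < ε/11.
Take δ = ε/11. If 0 < |s − 2| < δ then |(11s + 6) − 28| = 11|s − 2| < 11·(ε/11) = ε.

δ = ε/11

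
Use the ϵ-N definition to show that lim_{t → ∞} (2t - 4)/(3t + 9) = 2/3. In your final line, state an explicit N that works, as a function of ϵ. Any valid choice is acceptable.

Suppose ϵ > 0. We seek N > 0 such that t > N implies |(2t - 4)/(3t + 9) − (2/3)| < ϵ.
(2t - 4)/(3t + 9) − (2/3) = (3(2t - 4) − 2(3t + 9)) / (3(3t + 9)) = -30/(3(3t + 9)).
For t > 0 we have 3t + 9 > 3t, so |(2t - 4)/(3t + 9) − (2/3)| = 30/(3(3t + 9)) < 30/(3·3t) = (10/3)/t.
Thus |(2t - 4)/(3t + 9) − (2/3)| < ϵ whenever t > (10/3)/ϵ.
Take N = (10/3)/ϵ. If t > N then |(2t - 4)/(3t + 9) − (2/3)| < (10/3)/t < ϵ.

N = (10/3)/ϵ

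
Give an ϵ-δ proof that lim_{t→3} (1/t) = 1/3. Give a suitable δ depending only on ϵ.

Suppose ϵ > 0. We seek δ > 0 such that 0 < |t − 3| < δ implies |1/t − (1/3)| < ϵ.
|1/t − (1/3)| = |3 − t|/(3·|t|) = |t − 3|/(3|t|).
Require δ ≤ 3/2 so that |t| > 3 − 3/2 = 3/2, hence 3|t| > 9/2.
Then |1/t − (1/3)| < |t − 3|/(9/2), which is < ϵ when |t − 3| < (9/2)ϵ.
Take δ = min(3/2, (9/2)ϵ). Then 0 < |t − 3| < δ gives both |t − 3| < 3/2 and |t − 3| < (9/2)ϵ, so |1/t − (1/3)| < ϵ.

δ = min(3/2, (9/2)ϵ)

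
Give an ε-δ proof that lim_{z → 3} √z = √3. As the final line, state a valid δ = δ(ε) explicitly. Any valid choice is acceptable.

Fix ε > 0. We want δ > 0 such that 0 < |z − 3| < δ implies |√z − √3| < ε.
Multiplying by the conjugate, |√z − √3| = |z − 3|/(√z + √3).
Restrict δ ≤ 3 so that |z − 3| < 3 forces z > 0, and then √z + √3 > √3.
Hence |√z − √3| < |z − 3|/√3, which is < ε once |z − 3| < √3·ε.
Take δ = min(3, √3·ε). If 0 < |z − 3| < δ then z > 0 and |√z − √3| < |z − 3|/√3 < ε.

δ = min(3, √3·ε)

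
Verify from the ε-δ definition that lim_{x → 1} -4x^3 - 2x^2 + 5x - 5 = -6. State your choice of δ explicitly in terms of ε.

δ = min(1, ε/29)

Let ε > 0 be given. We want δ > 0 such that 0 < |x − 1| < δ implies |(-4x^3 - 2x^2 + 5x - 5) + 6| < ε.
(-4x^3 - 2x^2 + 5x - 5) + 6 = -4x^3 - 2x^2 + 5x + 1 = (x − 1)(-4x^2 - 6x - 1).
So |(-4x^3 - 2x^2 + 5x - 5) + 6| = |x − 1|·|-4x^2 - 6x - 1|.
Assume first that |x − 1| < 1, so |x| < 2. Then |-4x^2 - 6x - 1| ≤ 4·2^2 + 6·2 + 1 = 29.
Hence |(-4x^3 - 2x^2 + 5x - 5) + 6| ≤ 29|x − 1| < ε provided |x − 1| < ε/29.
Take δ = min(1, ε/29). Then 0 < |x − 1| < δ gives both |x − 1| < 1 and |x − 1| < ε/29, so |(-4x^3 - 2x^2 + 5x - 5) + 6| < ε.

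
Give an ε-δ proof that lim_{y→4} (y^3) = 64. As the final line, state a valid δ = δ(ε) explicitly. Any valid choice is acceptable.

Let ε > 0. We seek δ > 0 with 0 < |y − 4| < δ ⇒ |y^3 − 64| < ε.
Factor: y^3 − 64 = (y − 4)(y^2 + 4y + 16), so |y^3 − 64| = |y − 4|·|y^2 + 4y + 16|.
Impose δ ≤ 1 so that |y| < 5; then |y^2 + 4y + 16| ≤ 61.
Hence |y^3 − 64| ≤ 61|y − 4|, which is < ε once |y − 4| < ε/61.
Take δ = min(1, ε/61). If 0 < |y − 4| < δ then both bounds hold and |y^3 − 64| ≤ 61|y − 4| < 61·(ε/61) = ε.

δ = min(1, ε/61)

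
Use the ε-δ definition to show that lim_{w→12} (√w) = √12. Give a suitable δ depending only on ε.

Let ε > 0 be given. We want δ > 0 such that 0 < |w − 12| < δ implies |√w − √12| < ε.
Rationalise: √w − √12 = (w − 12)/(√w + √12), so |√w − √12| = |w − 12|/(√w + √12).
Restrict δ ≤ 12 so that |w − 12| < 12 forces w > 0, and then √w + √12 > √12.
Hence |√w − √12| < |w − 12|/√12, which is < ε once |w − 12| < √12·ε.
Take δ = min(12, √12·ε). If 0 < |w − 12| < δ then w > 0 and |√w − √12| < |w − 12|/√12 < ε.

δ = min(12, √12·ε)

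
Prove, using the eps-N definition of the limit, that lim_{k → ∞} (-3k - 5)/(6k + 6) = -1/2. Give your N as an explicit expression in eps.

N = (1/3)/eps

Fix eps > 0. For k ≥ 1, |(-3k - 5)/(6k + 6) + 1/2| = |-12|/(6(6k + 6)) = 12/(6(6k + 6)).
Since 6k + 6 ≥ 6k for k ≥ 1, this is ≤ 12/(6·6k) = (1/3)/k.
So |(-3k - 5)/(6k + 6) + 1/2| < eps whenever k > (1/3)/eps.
Take N = (1/3)/eps. If k > N then |(-3k - 5)/(6k + 6) + 1/2| ≤ (1/3)/k < eps.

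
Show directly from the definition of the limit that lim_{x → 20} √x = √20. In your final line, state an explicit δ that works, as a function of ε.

δ = min(20, √20·ε)

Let ε > 0. We want δ > 0 such that 0 < |x − 20| < δ implies |√x − √20| < ε.
Rationalise: √x − √20 = (x − 20)/(√x + √20), so |√x − √20| = |x − 20|/(√x + √20).
Restrict δ ≤ 20 so that |x − 20| < 20 forces x > 0, and then √x + √20 > √20.
Hence |√x − √20| < |x − 20|/√20, which is < ε once |x − 20| < √20·ε.
Take δ = min(20, √20·ε). If 0 < |x − 20| < δ then x > 0 and |√x − √20| < |x − 20|/√20 < ε.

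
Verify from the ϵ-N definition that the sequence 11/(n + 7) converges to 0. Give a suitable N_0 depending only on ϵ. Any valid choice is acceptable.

Fix ϵ > 0. For n ≥ 1, |11/(n + 7) − 0| = 11/(n + 7) ≤ 11/n.
We need 11/n < ϵ, i.e. n > 11/ϵ.
Take N_0 = 11/ϵ. If n > N_0 then |11/(n + 7)| ≤ 11/n < ϵ.

N_0 = 11/ϵ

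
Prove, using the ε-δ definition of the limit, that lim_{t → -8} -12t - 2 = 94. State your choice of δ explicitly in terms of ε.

δ = ε/12

Fix ε > 0. We need δ > 0 so that 0 < |t + 8| < δ implies |(-12t - 2) − 94| < ε.
Since (-12t - 2) − 94 = -12(t + 8), we have |(-12t - 2) − 94| = 12|t + 8|.
So 12|t + 8| < ε exactly when |t + 8| < ε/12.
Take δ = ε/12. If 0 < |t + 8| < δ then |(-12t - 2) − 94| = 12|t + 8| < 12·(ε/12) = ε.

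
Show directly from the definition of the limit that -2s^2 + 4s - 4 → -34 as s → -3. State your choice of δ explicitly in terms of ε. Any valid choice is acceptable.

Let ε > 0. We want δ > 0 such that 0 < |s + 3| < δ implies |(-2s^2 + 4s - 4) + 34| < ε.
(-2s^2 + 4s - 4) + 34 = -2s^2 + 4s + 30 = (s + 3)(-2s + 10).
So |(-2s^2 + 4s - 4) + 34| = |s + 3|·|-2s + 10|.
Assume first that |s + 3| < 2, so |s| < 5. Then |-2s + 10| ≤ 2·5 + 10 = 20.
Hence |(-2s^2 + 4s - 4) + 34| ≤ 20|s + 3| < ε provided |s + 3| < ε/20.
Take δ = min(2, ε/20). Then 0 < |s + 3| < δ gives both |s + 3| < 2 and |s + 3| < ε/20, so |(-2s^2 + 4s - 4) + 34| < ε.

δ = min(2, ε/20)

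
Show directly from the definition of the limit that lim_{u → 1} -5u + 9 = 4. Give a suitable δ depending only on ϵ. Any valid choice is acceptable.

δ = ϵ/5

Fix ϵ > 0. We need δ > 0 so that 0 < |u − 1| < δ implies |(-5u + 9) − 4| < ϵ.
|(-5u + 9) − 4| = |-5u + 5| = 5|u − 1|.
So 5|u − 1| < ϵ exactly when |u − 1| < ϵ/5.
Choosing δ = ϵ/5 gives |(-5u + 9) − 4| = 5|u − 1| < ϵ whenever |u − 1| < δ.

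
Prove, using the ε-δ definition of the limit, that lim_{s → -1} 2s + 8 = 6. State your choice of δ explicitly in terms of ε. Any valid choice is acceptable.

δ = ε/2

Fix ε > 0. We need δ > 0 so that 0 < |s + 1| < δ implies |(2s + 8) − 6| < ε.
Since (2s + 8) − 6 = 2(s + 1), we have |(2s + 8) − 6| = 2|s + 1|.
Thus it suffices that |s + 1| < ε/2.
Choosing δ = ε/2 gives |(2s + 8) − 6| = 2|s + 1| < ε whenever |s + 1| < δ.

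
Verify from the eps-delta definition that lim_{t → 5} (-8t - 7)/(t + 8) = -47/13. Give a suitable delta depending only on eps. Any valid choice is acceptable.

Let eps > 0. We want delta > 0 with 0 < |t − 5| < delta ⇒ |(-8t - 7)/(t + 8) + 47/13| < eps.
Combining over a common denominator, (-8t - 7)/(t + 8) + 47/13 = [(-8t - 7)·13 − (-47)·(t + 8)] / [13·(t + 8)] = -57(t − 5) / (13(t + 8)).
So |(-8t - 7)/(t + 8) + 47/13| = 57|t − 5| / (13·|t + 8|).
Restrict delta ≤ 13/2. Then |t − 5| < 13/2 gives |t + 8| = |(t − 5) + 13| ≥ 13 − 13/2 = 13/2.
Hence |(-8t - 7)/(t + 8) + 47/13| < 57|t − 5|/(13·(13/2)) = (114/169)|t − 5|, which is < eps once |t − 5| < (169/114)eps.
Take delta = min(13/2, (169/114)eps). Then 0 < |t − 5| < delta forces both bounds, so |(-8t - 7)/(t + 8) + 47/13| < eps.

delta = min(13/2, (169/114)eps)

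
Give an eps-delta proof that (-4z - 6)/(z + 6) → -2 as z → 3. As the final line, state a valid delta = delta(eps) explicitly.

Let eps > 0 be given. We want delta > 0 with 0 < |z − 3| < delta ⇒ |(-4z - 6)/(z + 6) + 2| < eps.
Combining over a common denominator, (-4z - 6)/(z + 6) + 2 = [(-4z - 6)·9 − (-18)·(z + 6)] / [9·(z + 6)] = -18(z − 3) / (9(z + 6)).
So |(-4z - 6)/(z + 6) + 2| = 18|z − 3| / (9·|z + 6|).
Require delta ≤ 9/2, so |z + 6| ≥ |9| − |z − 3| > 9 − 9/2 = 9/2.
Hence |(-4z - 6)/(z + 6) + 2| < 18|z − 3|/(9·(9/2)) = (4/9)|z − 3|, which is < eps once |z − 3| < (9/4)eps.
Take delta = min(9/2, (9/4)eps). Then 0 < |z − 3| < delta forces both bounds, so |(-4z - 6)/(z + 6) + 2| < eps.

delta = min(9/2, (9/4)eps)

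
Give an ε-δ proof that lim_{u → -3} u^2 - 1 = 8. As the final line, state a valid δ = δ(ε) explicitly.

Let ε > 0. We want δ > 0 such that 0 < |u + 3| < δ implies |(u^2 - 1) − 8| < ε.
(u^2 - 1) − 8 = u^2 - 9 = (u + 3)(u - 3).
So |(u^2 - 1) − 8| = |u + 3|·|u - 3|.
Require δ ≤ 2. Then |u + 3| < 2 gives |u| < 5, and by the triangle inequality |u - 3| ≤ 5 + 3 = 8.
Hence |(u^2 - 1) − 8| ≤ 8|u + 3| < ε provided |u + 3| < ε/8.
Take δ = min(2, ε/8). Then 0 < |u + 3| < δ gives both |u + 3| < 2 and |u + 3| < ε/8, so |(u^2 - 1) − 8| < ε.

δ = min(2, ε/8)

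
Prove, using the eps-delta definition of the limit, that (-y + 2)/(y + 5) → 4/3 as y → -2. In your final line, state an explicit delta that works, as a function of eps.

delta = min(3/2, (9/14)eps)

Let eps > 0 be given. We want delta > 0 with 0 < |y + 2| < delta ⇒ |(-y + 2)/(y + 5) − (4/3)| < eps.
Combining over a common denominator, (-y + 2)/(y + 5) − (4/3) = [(-y + 2)·3 − 4·(y + 5)] / [3·(y + 5)] = -7(y + 2) / (3(y + 5)).
So |(-y + 2)/(y + 5) − (4/3)| = 7|y + 2| / (3·|y + 5|).
Restrict delta ≤ 3/2. Then |y + 2| < 3/2 gives |y + 5| = |(y + 2) + 3| ≥ 3 − 3/2 = 3/2.
Hence |(-y + 2)/(y + 5) − (4/3)| < 7|y + 2|/(3·(3/2)) = (14/9)|y + 2|, which is < eps once |y + 2| < (9/14)eps.
Take delta = min(3/2, (9/14)eps). Then 0 < |y + 2| < delta forces both bounds, so |(-y + 2)/(y + 5) − (4/3)| < eps.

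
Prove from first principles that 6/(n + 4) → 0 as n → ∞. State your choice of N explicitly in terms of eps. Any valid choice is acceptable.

Suppose eps > 0. For n ≥ 1, |6/(n + 4) − 0| = 6/(n + 4) ≤ 6/n.
We need 6/n < eps, i.e. n > 6/eps.
Take N = 6/eps. If n > N then |6/(n + 4)| ≤ 6/n < eps.

N = 6/eps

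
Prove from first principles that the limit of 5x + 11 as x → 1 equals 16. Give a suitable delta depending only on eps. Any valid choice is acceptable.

Let eps > 0 be given. We need delta > 0 so that 0 < |x − 1| < delta implies |(5x + 11) − 16| < eps.
Since (5x + 11) − 16 = 5(x − 1), we have |(5x + 11) − 16| = 5|x − 1|.
So 5|x − 1| < eps exactly when |x − 1| < eps/5.
Choosing delta = eps/5 gives |(5x + 11) − 16| = 5|x − 1| < eps whenever |x − 1| < delta.

delta = eps/5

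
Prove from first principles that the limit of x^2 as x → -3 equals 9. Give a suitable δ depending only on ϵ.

δ = min(1, ϵ/7)

Suppose ϵ > 0. We seek δ > 0 with 0 < |x + 3| < δ ⇒ |x^2 − 9| < ϵ.
Factor: x^2 − 9 = (x + 3)(x - 3), so |x^2 − 9| = |x + 3|·|x - 3|.
Restrict δ ≤ 1. Then |x + 3| < 1 gives |x| < 4, so by the triangle inequality |x - 3| ≤ 4 + 3 = 7.
Hence |x^2 − 9| ≤ 7|x + 3|, which is < ϵ once |x + 3| < ϵ/7.
Take δ = min(1, ϵ/7). If 0 < |x + 3| < δ then both bounds hold and |x^2 − 9| ≤ 7|x + 3| < 7·(ϵ/7) = ϵ.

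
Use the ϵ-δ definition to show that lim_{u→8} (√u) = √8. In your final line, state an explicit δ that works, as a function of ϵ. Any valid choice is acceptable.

Let ϵ > 0 be given. We want δ > 0 such that 0 < |u − 8| < δ implies |√u − √8| < ϵ.
Rationalise: √u − √8 = (u − 8)/(√u + √8), so |√u − √8| = |u − 8|/(√u + √8).
Restrict δ ≤ 8 so that |u − 8| < 8 forces u > 0, and then √u + √8 > √8.
Hence |√u − √8| < |u − 8|/√8, which is < ϵ once |u − 8| < √8·ϵ.
Take δ = min(8, √8·ϵ). If 0 < |u − 8| < δ then u > 0 and |√u − √8| < |u − 8|/√8 < ϵ.

δ = min(8, √8·ϵ)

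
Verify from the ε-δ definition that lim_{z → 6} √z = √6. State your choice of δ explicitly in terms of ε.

Suppose ε > 0. We want δ > 0 such that 0 < |z − 6| < δ implies |√z − √6| < ε.
Rationalise: √z − √6 = (z − 6)/(√z + √6), so |√z − √6| = |z − 6|/(√z + √6).
Restrict δ ≤ 6 so that |z − 6| < 6 forces z > 0, and then √z + √6 > √6.
Hence |√z − √6| < |z − 6|/√6, which is < ε once |z − 6| < √6·ε.
Take δ = min(6, √6·ε). If 0 < |z − 6| < δ then z > 0 and |√z − √6| < |z − 6|/√6 < ε.

δ = min(6, √6·ε)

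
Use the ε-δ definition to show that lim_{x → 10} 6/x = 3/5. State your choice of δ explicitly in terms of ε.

δ = min(5, (25/3)ε)

Fix ε > 0. We seek δ > 0 such that 0 < |x − 10| < δ implies |6/x − (3/5)| < ε.
|6/x − (3/5)| = 6·|10 − x|/(10·|x|) = 6|x − 10|/(10|x|).
Restrict δ ≤ 5. Then |x − 10| < 5 gives |x| > 5, so 10|x| > 50.
Then |6/x − (3/5)| < 6|x − 10|/50, which is < ε when |x − 10| < (25/3)ε.
Take δ = min(5, (25/3)ε). Then 0 < |x − 10| < δ gives both |x − 10| < 5 and |x − 10| < (25/3)ε, so |6/x − (3/5)| < ε.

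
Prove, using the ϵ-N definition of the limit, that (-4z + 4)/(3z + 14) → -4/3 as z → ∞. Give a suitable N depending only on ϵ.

Let ϵ > 0. We seek N > 0 such that z > N implies |(-4z + 4)/(3z + 14) + 4/3| < ϵ.
(-4z + 4)/(3z + 14) + 4/3 = (3(-4z + 4) − (-4)(3z + 14)) / (3(3z + 14)) = 68/(3(3z + 14)).
For z > 0 we have 3z + 14 > 3z, so |(-4z + 4)/(3z + 14) + 4/3| = 68/(3(3z + 14)) < 68/(3·3z) = (68/9)/z.
Thus |(-4z + 4)/(3z + 14) + 4/3| < ϵ whenever z > (68/9)/ϵ.
Take N = (68/9)/ϵ. If z > N then |(-4z + 4)/(3z + 14) + 4/3| < (68/9)/z < ϵ.

N = (68/9)/ϵ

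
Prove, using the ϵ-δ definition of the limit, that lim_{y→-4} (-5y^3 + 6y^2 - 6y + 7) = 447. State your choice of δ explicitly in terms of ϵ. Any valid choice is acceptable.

Fix ϵ > 0. We want δ > 0 such that 0 < |y + 4| < δ implies |(-5y^3 + 6y^2 - 6y + 7) − 447| < ϵ.
(-5y^3 + 6y^2 - 6y + 7) − 447 = -5y^3 + 6y^2 - 6y - 440 = (y + 4)(-5y^2 + 26y - 110).
So |(-5y^3 + 6y^2 - 6y + 7) − 447| = |y + 4|·|-5y^2 + 26y - 110|.
Assume first that |y + 4| < 1, so |y| < 5. Then |-5y^2 + 26y - 110| ≤ 5·5^2 + 26·5 + 110 = 365.
Hence |(-5y^3 + 6y^2 - 6y + 7) − 447| ≤ 365|y + 4| < ϵ provided |y + 4| < ϵ/365.
Take δ = min(1, ϵ/365). Then 0 < |y + 4| < δ gives both |y + 4| < 1 and |y + 4| < ϵ/365, so |(-5y^3 + 6y^2 - 6y + 7) − 447| < ϵ.

δ = min(1, ϵ/365)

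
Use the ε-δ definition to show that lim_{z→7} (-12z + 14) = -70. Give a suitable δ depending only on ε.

Fix ε > 0. We need δ > 0 so that 0 < |z − 7| < δ implies |(-12z + 14) + 70| < ε.
|(-12z + 14) + 70| = |-12z + 84| = 12|z − 7|.
Thus it suffices that |z − 7| < ε/12.
Take δ = ε/12. If 0 < |z − 7| < δ then |(-12z + 14) + 70| = 12|z − 7| < 12·(ε/12) = ε.

δ = ε/12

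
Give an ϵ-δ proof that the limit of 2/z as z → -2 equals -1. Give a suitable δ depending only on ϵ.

Let ϵ > 0. We seek δ > 0 such that 0 < |z + 2| < δ implies |2/z + 1| < ϵ.
|2/z + 1| = 2·|-2 − z|/(2·|z|) = 2|z + 2|/(2|z|).
Require δ ≤ 1 so that |z| > 2 − 1 = 1, hence 2|z| > 2.
Then |2/z + 1| < 2|z + 2|/2, which is < ϵ when |z + 2| < ϵ.
Take δ = min(1, ϵ). Then 0 < |z + 2| < δ gives both |z + 2| < 1 and |z + 2| < ϵ, so |2/z + 1| < ϵ.

δ = min(1, ϵ)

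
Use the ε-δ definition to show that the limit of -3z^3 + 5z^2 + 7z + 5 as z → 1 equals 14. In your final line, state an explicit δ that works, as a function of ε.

δ = min(1, ε/25)

Suppose ε > 0. We want δ > 0 such that 0 < |z − 1| < δ implies |(-3z^3 + 5z^2 + 7z + 5) − 14| < ε.
(-3z^3 + 5z^2 + 7z + 5) − 14 = -3z^3 + 5z^2 + 7z - 9 = (z − 1)(-3z^2 + 2z + 9).
So |(-3z^3 + 5z^2 + 7z + 5) − 14| = |z − 1|·|-3z^2 + 2z + 9|.
Require δ ≤ 1. Then |z − 1| < 1 gives |z| < 2, and by the triangle inequality |-3z^2 + 2z + 9| ≤ 3·2^2 + 2·2 + 9 = 25.
Hence |(-3z^3 + 5z^2 + 7z + 5) − 14| ≤ 25|z − 1| < ε provided |z − 1| < ε/25.
Take δ = min(1, ε/25). Then 0 < |z − 1| < δ gives both |z − 1| < 1 and |z − 1| < ε/25, so |(-3z^3 + 5z^2 + 7z + 5) − 14| < ε.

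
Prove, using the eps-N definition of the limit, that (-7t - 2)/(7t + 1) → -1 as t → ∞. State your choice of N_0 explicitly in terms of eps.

Suppose eps > 0. We seek N_0 > 0 such that t > N_0 implies |(-7t - 2)/(7t + 1) + 1| < eps.
(-7t - 2)/(7t + 1) + 1 = (7(-7t - 2) − (-7)(7t + 1)) / (7(7t + 1)) = -7/(7(7t + 1)).
For t > 0 we have 7t + 1 > 7t, so |(-7t - 2)/(7t + 1) + 1| = 7/(7(7t + 1)) < 7/(7·7t) = (1/7)/t.
Thus |(-7t - 2)/(7t + 1) + 1| < eps whenever t > (1/7)/eps.
Take N_0 = (1/7)/eps. If t > N_0 then |(-7t - 2)/(7t + 1) + 1| < (1/7)/t < eps.

N_0 = (1/7)/eps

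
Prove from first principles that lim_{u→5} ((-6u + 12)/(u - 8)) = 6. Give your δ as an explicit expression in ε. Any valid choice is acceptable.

δ = min(3/2, (1/8)ε)

Let ε > 0. We want δ > 0 with 0 < |u − 5| < δ ⇒ |(-6u + 12)/(u - 8) − 6| < ε.
Combining over a common denominator, (-6u + 12)/(u - 8) − 6 = [(-6u + 12)·(-3) − (-18)·(u - 8)] / [(-3)·(u - 8)] = 36(u − 5) / ((-3)(u - 8)).
So |(-6u + 12)/(u - 8) − 6| = 36|u − 5| / (3·|u − 8|).
Require δ ≤ 3/2, so |u − 8| ≥ |-3| − |u − 5| > 3 − 3/2 = 3/2.
Hence |(-6u + 12)/(u - 8) − 6| < 36|u − 5|/(3·(3/2)) = 8|u − 5|, which is < ε once |u − 5| < (1/8)ε.
Take δ = min(3/2, (1/8)ε). Then 0 < |u − 5| < δ forces both bounds, so |(-6u + 12)/(u - 8) − 6| < ε.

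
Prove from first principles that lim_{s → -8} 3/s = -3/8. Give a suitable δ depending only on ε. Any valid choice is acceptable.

Fix ε > 0. We seek δ > 0 such that 0 < |s + 8| < δ implies |3/s + 3/8| < ε.
|3/s + 3/8| = 3·|-8 − s|/(8·|s|) = 3|s + 8|/(8|s|).
Restrict δ ≤ 4. Then |s + 8| < 4 gives |s| > 4, so 8|s| > 32.
Then |3/s + 3/8| < 3|s + 8|/32, which is < ε when |s + 8| < (32/3)ε.
Take δ = min(4, (32/3)ε). Then 0 < |s + 8| < δ gives both |s + 8| < 4 and |s + 8| < (32/3)ε, so |3/s + 3/8| < ε.

δ = min(4, (32/3)ε)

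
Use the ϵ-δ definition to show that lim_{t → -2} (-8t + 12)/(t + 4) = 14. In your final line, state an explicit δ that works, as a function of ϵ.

δ = min(1, (1/22)ϵ)

Let ϵ > 0 be given. We want δ > 0 with 0 < |t + 2| < δ ⇒ |(-8t + 12)/(t + 4) − 14| < ϵ.
Combining over a common denominator, (-8t + 12)/(t + 4) − 14 = [(-8t + 12)·2 − 28·(t + 4)] / [2·(t + 4)] = -44(t + 2) / (2(t + 4)).
So |(-8t + 12)/(t + 4) − 14| = 44|t + 2| / (2·|t + 4|).
Restrict δ ≤ 1. Then |t + 2| < 1 gives |t + 4| = |(t + 2) + 2| ≥ 2 − 1 = 1.
Hence |(-8t + 12)/(t + 4) − 14| < 44|t + 2|/(2·1) = 22|t + 2|, which is < ϵ once |t + 2| < (1/22)ϵ.
Take δ = min(1, (1/22)ϵ). Then 0 < |t + 2| < δ forces both bounds, so |(-8t + 12)/(t + 4) − 14| < ϵ.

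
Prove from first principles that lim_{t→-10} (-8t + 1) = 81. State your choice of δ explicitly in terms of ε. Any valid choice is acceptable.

Fix ε > 0. We need δ > 0 so that 0 < |t + 10| < δ implies |(-8t + 1) − 81| < ε.
Since (-8t + 1) − 81 = -8(t + 10), we have |(-8t + 1) − 81| = 8|t + 10|.
Thus it suffices that |t + 10| < ε/8.
Take δ = ε/8. If 0 < |t + 10| < δ then |(-8t + 1) − 81| = 8|t + 10| < 8·(ε/8) = ε.

δ = ε/8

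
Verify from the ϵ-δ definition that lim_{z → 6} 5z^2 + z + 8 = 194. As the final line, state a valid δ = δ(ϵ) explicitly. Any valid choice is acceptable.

Let ϵ > 0 be given. We want δ > 0 such that 0 < |z − 6| < δ implies |(5z^2 + z + 8) − 194| < ϵ.
(5z^2 + z + 8) − 194 = 5z^2 + z - 186 = (z − 6)(5z + 31).
So |(5z^2 + z + 8) − 194| = |z − 6|·|5z + 31|.
Assume first that |z − 6| < 1, so |z| < 7. Then |5z + 31| ≤ 5·7 + 31 = 66.
Hence |(5z^2 + z + 8) − 194| ≤ 66|z − 6| < ϵ provided |z − 6| < ϵ/66.
Choosing δ = min(1, ϵ/66) ensures both conditions, hence |(5z^2 + z + 8) − 194| < ϵ.

δ = min(1, ϵ/66)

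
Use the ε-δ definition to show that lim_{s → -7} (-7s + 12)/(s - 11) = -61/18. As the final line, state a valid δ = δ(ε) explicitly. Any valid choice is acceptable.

Let ε > 0. We want δ > 0 with 0 < |s + 7| < δ ⇒ |(-7s + 12)/(s - 11) + 61/18| < ε.
Combining over a common denominator, (-7s + 12)/(s - 11) + 61/18 = [(-7s + 12)·(-18) − 61·(s - 11)] / [(-18)·(s - 11)] = 65(s + 7) / ((-18)(s - 11)).
So |(-7s + 12)/(s - 11) + 61/18| = 65|s + 7| / (18·|s − 11|).
Require δ ≤ 9, so |s − 11| ≥ |-18| − |s + 7| > 18 − 9 = 9.
Hence |(-7s + 12)/(s - 11) + 61/18| < 65|s + 7|/(18·9) = (65/162)|s + 7|, which is < ε once |s + 7| < (162/65)ε.
Take δ = min(9, (162/65)ε). Then 0 < |s + 7| < δ forces both bounds, so |(-7s + 12)/(s - 11) + 61/18| < ε.

δ = min(9, (162/65)ε)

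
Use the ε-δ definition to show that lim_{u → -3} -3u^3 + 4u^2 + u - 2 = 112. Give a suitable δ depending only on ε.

δ = min(1, ε/138)

Let ε > 0. We want δ > 0 such that 0 < |u + 3| < δ implies |(-3u^3 + 4u^2 + u - 2) − 112| < ε.
(-3u^3 + 4u^2 + u - 2) − 112 = -3u^3 + 4u^2 + u - 114 = (u + 3)(-3u^2 + 13u - 38).
So |(-3u^3 + 4u^2 + u - 2) − 112| = |u + 3|·|-3u^2 + 13u - 38|.
Assume first that |u + 3| < 1, so |u| < 4. Then |-3u^2 + 13u - 38| ≤ 3·4^2 + 13·4 + 38 = 138.
Hence |(-3u^3 + 4u^2 + u - 2) − 112| ≤ 138|u + 3| < ε provided |u + 3| < ε/138.
Take δ = min(1, ε/138). Then 0 < |u + 3| < δ gives both |u + 3| < 1 and |u + 3| < ε/138, so |(-3u^3 + 4u^2 + u - 2) − 112| < ε.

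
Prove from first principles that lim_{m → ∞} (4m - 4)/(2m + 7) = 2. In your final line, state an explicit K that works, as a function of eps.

K = 9/eps

Let eps > 0. For m ≥ 1, |(4m - 4)/(2m + 7) − 2| = |-36|/(2(2m + 7)) = 36/(2(2m + 7)).
Since 2m + 7 ≥ 2m for m ≥ 1, this is ≤ 36/(2·2m) = 9/m.
So |(4m - 4)/(2m + 7) − 2| < eps whenever m > 9/eps.
Take K = 9/eps. If m > K then |(4m - 4)/(2m + 7) − 2| ≤ 9/m < eps.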